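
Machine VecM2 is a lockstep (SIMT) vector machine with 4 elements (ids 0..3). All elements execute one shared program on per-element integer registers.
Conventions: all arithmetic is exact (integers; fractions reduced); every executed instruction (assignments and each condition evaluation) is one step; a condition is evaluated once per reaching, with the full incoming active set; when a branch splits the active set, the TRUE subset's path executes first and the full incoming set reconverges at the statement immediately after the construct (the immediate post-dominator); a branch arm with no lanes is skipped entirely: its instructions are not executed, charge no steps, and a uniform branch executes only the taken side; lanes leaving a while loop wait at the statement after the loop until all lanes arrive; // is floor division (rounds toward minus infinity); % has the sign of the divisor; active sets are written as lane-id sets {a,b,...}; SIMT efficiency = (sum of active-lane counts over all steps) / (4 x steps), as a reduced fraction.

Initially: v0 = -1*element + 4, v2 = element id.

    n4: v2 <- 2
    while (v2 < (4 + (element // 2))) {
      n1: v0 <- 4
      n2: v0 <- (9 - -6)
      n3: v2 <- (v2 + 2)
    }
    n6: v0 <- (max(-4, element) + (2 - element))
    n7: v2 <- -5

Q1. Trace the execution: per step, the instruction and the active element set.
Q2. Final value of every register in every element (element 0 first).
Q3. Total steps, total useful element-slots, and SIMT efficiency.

step 0: v2 <- 2                      {0,1,2,3}
step 1: eval (v2 < (4 + (element // 2))) {0,1,2,3}
step 2: v0 <- 4                      {0,1,2,3}
step 3: v0 <- (9 - -6)               {0,1,2,3}
step 4: v2 <- (v2 + 2)               {0,1,2,3}
step 5: eval (v2 < (4 + (element // 2))) {0,1,2,3}
step 6: v0 <- 4                      {2,3}
step 7: v0 <- (9 - -6)               {2,3}
step 8: v2 <- (v2 + 2)               {2,3}
step 9: eval (v2 < (4 + (element // 2))) {2,3}
step 10: v0 <- (max(-4, element) + (2 - element)) {0,1,2,3}
step 11: v2 <- -5                     {0,1,2,3}

Answer: 12 steps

v0: 2,2,2,2
v2: -5,-5,-5,-5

steps = 12; useful = 40; efficiency = 40/48 = 5/6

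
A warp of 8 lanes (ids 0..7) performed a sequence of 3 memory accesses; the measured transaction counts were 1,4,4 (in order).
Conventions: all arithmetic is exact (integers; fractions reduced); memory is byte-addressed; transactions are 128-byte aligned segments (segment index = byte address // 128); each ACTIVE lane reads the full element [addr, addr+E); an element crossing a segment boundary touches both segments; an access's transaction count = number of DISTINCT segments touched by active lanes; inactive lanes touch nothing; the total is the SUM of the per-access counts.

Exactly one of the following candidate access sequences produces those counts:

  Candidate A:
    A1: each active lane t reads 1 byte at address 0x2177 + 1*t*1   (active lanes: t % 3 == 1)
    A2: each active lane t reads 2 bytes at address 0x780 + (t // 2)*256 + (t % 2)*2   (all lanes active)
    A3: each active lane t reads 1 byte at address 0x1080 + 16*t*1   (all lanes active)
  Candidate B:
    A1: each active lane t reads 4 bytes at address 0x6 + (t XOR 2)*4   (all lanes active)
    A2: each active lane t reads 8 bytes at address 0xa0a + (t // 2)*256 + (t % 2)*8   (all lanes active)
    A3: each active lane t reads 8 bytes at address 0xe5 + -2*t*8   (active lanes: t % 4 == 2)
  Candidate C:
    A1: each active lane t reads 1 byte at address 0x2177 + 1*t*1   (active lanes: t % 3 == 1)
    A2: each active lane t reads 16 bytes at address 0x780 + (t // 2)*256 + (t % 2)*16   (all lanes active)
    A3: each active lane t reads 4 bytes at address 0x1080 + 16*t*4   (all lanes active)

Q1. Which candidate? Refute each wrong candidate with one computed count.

A: A3 gives 1 transaction, not 4
B: A3 gives 1 transaction, not 4
C: all counts match (1,4,4)

Answer: C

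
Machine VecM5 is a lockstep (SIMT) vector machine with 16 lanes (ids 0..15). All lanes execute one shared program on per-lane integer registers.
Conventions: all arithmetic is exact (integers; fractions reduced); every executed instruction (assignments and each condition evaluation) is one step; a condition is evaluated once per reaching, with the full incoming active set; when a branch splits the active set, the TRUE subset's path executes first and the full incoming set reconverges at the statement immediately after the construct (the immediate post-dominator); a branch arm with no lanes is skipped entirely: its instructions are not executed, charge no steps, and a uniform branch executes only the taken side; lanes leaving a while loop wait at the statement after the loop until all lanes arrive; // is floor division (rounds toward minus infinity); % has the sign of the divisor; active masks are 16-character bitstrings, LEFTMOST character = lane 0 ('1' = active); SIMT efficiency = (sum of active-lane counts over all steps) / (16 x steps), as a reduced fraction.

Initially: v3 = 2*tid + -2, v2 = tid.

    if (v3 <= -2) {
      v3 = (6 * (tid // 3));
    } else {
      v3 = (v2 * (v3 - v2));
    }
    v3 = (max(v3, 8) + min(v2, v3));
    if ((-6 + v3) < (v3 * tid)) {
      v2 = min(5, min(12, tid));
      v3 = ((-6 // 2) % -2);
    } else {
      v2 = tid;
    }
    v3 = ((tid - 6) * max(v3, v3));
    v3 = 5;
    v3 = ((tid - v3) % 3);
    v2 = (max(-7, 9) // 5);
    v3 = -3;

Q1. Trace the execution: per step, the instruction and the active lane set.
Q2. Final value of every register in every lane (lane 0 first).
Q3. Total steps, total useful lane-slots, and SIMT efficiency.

step 0: eval (v3 <= -2)              1111111111111111
step 1: v3 <- (6 * (tid // 3))       1000000000000000
step 2: v3 <- (v2 * (v3 - v2))       0111111111111111
step 3: v3 <- (max(v3, 8) + min(v2, v3)) 1111111111111111
step 4: eval ((-6 + v3) < (v3 * tid)) 1111111111111111
step 5: v2 <- min(5, min(12, tid))   0111111111111111
step 6: v3 <- ((-6 // 2) % -2)       0111111111111111
step 7: v2 <- tid                    1000000000000000
step 8: v3 <- ((tid - 6) * max(v3, v3)) 1111111111111111
step 9: v3 <- 5                      1111111111111111
step 10: v3 <- ((tid - v3) % 3)       1111111111111111
step 11: v2 <- (max(-7, 9) // 5)      1111111111111111
step 12: v3 <- -3                     1111111111111111

Answer: 13 steps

v3: -3,-3,-3,-3,-3,-3,-3,-3,-3,-3,-3,-3,-3,-3,-3,-3
v2: 1,1,1,1,1,1,1,1,1,1,1,1,1,1,1,1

steps = 13; useful = 175; efficiency = 175/208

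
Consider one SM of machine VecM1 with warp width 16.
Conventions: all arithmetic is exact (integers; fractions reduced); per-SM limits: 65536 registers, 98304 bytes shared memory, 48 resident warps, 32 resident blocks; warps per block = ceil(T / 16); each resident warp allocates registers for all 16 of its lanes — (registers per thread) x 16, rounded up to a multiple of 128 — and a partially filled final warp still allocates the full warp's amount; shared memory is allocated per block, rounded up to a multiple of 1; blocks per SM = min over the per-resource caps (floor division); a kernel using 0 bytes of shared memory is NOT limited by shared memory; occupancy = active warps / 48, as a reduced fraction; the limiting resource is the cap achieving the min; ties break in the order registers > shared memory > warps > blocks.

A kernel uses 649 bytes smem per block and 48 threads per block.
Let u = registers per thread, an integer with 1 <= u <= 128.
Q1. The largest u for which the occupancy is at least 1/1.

Answer: u = 80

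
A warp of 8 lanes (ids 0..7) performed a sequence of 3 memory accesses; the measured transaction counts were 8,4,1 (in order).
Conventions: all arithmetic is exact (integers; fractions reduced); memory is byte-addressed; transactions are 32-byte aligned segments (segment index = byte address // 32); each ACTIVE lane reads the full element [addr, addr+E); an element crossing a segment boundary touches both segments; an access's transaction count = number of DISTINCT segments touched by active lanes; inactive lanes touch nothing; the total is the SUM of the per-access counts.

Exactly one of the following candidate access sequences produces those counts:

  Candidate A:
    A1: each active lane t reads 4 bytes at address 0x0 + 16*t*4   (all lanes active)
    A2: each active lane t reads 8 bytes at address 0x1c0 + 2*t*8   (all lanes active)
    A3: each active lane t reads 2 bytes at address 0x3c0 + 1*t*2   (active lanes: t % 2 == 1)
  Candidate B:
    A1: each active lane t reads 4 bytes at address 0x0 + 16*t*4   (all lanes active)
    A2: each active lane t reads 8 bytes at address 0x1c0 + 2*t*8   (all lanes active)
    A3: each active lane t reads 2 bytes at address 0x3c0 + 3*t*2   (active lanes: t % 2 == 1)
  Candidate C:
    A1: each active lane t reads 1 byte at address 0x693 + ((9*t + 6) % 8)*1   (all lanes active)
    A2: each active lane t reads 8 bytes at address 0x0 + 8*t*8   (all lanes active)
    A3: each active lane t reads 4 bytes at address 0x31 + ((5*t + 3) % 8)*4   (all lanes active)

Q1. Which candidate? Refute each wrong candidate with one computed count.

B: A3 gives 2 transactions, not 1
C: A1 gives 1 transaction, not 8
A: all counts match (8,4,1)

Answer: A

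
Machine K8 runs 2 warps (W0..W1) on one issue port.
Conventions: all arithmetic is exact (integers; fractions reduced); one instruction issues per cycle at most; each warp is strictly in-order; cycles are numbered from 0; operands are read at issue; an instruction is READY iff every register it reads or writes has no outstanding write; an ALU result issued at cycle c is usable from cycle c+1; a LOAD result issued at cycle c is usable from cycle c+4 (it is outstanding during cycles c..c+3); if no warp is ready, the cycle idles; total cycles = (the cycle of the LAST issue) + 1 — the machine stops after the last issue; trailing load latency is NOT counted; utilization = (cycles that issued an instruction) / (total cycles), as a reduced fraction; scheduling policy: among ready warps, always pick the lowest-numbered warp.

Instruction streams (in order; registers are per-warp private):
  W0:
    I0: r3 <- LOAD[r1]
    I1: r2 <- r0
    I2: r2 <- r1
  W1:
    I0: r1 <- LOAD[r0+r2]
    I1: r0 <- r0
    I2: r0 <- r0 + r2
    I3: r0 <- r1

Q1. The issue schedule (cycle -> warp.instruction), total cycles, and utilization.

cycle 0: W0.I0
cycle 1: W0.I1
cycle 2: W0.I2
cycle 3: W1.I0
cycle 4: W1.I1
cycle 5: W1.I2
cycle 6: idle
cycle 7: W1.I3

Answer: 8 cycles, utilization 7/8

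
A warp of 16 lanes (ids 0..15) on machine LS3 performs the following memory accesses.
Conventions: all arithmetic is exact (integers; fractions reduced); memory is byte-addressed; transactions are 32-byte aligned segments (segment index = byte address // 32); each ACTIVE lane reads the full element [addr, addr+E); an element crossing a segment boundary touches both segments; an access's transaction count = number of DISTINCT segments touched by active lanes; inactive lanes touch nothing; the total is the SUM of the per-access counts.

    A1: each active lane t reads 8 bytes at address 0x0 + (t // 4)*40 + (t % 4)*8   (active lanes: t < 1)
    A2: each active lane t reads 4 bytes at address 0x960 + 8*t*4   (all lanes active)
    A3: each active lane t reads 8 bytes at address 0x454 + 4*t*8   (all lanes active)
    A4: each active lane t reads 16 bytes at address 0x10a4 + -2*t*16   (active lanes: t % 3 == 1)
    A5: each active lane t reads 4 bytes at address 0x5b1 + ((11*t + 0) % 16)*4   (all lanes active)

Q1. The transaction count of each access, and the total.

A1: 1 transaction
A2: 16 transactions
A3: 16 transactions
A4: 5 transactions
A5: 3 transactions

Answer: 1,16,16,5,3; total 41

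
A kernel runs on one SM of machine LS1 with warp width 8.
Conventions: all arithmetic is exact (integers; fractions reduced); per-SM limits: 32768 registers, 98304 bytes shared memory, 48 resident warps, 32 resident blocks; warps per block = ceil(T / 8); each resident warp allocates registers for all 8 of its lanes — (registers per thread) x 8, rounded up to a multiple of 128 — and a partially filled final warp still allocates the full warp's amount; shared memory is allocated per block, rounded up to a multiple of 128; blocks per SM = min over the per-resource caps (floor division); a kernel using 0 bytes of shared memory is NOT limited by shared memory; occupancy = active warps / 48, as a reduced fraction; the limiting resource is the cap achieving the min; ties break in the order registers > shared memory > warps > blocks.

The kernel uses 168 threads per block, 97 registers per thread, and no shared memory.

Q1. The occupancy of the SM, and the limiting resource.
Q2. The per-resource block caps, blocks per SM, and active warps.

Answer: occupancy 7/16, limited by registers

registers: 1 block
shared memory: no limit (kernel uses none)
warps: 2 blocks
blocks: 32 blocks

Answer: 1 block, 21 active warps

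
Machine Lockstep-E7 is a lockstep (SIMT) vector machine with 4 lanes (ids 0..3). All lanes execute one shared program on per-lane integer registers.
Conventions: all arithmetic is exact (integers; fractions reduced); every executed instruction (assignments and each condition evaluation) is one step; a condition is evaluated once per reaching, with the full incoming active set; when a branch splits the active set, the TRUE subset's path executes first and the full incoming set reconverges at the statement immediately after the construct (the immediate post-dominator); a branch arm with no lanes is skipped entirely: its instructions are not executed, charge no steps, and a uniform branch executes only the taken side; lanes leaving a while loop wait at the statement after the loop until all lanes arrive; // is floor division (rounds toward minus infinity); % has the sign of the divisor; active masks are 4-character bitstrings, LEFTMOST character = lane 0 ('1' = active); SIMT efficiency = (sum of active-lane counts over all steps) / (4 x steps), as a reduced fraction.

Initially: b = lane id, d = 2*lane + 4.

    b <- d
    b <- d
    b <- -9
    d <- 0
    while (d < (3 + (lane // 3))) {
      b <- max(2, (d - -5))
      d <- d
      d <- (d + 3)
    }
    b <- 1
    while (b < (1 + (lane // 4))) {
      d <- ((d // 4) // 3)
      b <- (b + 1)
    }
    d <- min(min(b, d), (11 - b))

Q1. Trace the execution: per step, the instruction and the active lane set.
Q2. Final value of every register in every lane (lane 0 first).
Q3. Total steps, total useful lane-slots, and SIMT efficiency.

step 0: b <- d                       1111
step 1: b <- d                       1111
step 2: b <- -9                      1111
step 3: d <- 0                       1111
step 4: eval (d < (3 + (lane // 3))) 1111
step 5: b <- max(2, (d - -5))        1111
step 6: d <- d                       1111
step 7: d <- (d + 3)                 1111
step 8: eval (d < (3 + (lane // 3))) 1111
step 9: b <- max(2, (d - -5))        0001
step 10: d <- d                       0001
step 11: d <- (d + 3)                 0001
step 12: eval (d < (3 + (lane // 3))) 0001
step 13: b <- 1                       1111
step 14: eval (b < (1 + (lane // 4))) 1111
step 15: d <- min(min(b, d), (11 - b)) 1111

Answer: 16 steps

b: 1,1,1,1
d: 1,1,1,1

steps = 16; useful = 52; efficiency = 52/64 = 13/16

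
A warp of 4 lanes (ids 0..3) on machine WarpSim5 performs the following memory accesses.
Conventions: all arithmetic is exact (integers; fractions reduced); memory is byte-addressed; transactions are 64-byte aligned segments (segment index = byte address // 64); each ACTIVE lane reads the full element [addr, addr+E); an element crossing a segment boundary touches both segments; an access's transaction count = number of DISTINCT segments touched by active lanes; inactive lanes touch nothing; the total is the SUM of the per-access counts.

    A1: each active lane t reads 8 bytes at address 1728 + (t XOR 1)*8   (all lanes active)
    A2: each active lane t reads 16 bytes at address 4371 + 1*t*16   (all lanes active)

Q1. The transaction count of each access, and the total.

A1: 1 transaction
A2: 2 transactions

Answer: 1,2; total 3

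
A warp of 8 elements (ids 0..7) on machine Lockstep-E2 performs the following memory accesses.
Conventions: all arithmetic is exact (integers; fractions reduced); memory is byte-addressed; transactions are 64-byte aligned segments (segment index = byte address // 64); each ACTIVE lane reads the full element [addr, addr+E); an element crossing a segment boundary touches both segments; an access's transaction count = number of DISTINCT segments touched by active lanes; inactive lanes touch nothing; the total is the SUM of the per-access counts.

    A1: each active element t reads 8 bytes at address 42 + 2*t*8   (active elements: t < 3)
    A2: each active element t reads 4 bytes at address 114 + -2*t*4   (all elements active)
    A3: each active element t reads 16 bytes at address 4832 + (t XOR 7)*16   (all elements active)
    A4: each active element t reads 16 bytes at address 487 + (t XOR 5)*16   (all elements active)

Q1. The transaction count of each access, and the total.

A1: 2 transactions
A2: 2 transactions
A3: 3 transactions
A4: 3 transactions

Answer: 2,2,3,3; total 10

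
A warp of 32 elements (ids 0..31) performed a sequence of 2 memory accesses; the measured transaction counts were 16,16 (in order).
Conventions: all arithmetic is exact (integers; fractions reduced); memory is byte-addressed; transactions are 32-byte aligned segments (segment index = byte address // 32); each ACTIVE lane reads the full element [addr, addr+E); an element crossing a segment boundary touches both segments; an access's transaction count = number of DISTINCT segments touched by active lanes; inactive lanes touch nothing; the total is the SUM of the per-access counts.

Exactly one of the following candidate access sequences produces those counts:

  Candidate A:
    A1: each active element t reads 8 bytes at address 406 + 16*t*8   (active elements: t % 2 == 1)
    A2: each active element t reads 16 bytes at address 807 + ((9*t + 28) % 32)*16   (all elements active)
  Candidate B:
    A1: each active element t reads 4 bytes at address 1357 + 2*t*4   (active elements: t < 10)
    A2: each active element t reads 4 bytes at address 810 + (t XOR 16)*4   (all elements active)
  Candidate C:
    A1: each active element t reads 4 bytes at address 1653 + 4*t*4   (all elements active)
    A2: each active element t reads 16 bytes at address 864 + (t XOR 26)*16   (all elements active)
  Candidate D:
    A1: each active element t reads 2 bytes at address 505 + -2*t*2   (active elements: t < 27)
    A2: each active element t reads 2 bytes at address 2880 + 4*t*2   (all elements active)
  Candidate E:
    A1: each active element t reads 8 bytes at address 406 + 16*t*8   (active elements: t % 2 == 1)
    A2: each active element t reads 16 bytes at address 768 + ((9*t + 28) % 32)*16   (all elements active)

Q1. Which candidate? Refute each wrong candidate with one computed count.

A: A2 gives 17 transactions, not 16
B: A1 gives 3 transactions, not 16
C: A1 gives 17 transactions, not 16
D: A1 gives 4 transactions, not 16
E: all counts match (16,16)

Answer: E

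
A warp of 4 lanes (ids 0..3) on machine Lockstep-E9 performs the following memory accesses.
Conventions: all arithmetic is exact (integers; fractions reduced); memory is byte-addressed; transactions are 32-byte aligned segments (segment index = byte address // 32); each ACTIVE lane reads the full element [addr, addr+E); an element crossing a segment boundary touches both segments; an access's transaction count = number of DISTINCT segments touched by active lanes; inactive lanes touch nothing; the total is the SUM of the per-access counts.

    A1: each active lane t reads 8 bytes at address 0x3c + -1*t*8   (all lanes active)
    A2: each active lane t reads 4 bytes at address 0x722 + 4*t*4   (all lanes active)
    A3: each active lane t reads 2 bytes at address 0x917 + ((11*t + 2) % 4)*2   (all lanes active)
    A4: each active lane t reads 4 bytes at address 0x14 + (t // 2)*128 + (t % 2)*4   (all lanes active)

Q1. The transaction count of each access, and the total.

A1: 2 transactions
A2: 2 transactions
A3: 1 transaction
A4: 2 transactions

Answer: 2,2,1,2; total 7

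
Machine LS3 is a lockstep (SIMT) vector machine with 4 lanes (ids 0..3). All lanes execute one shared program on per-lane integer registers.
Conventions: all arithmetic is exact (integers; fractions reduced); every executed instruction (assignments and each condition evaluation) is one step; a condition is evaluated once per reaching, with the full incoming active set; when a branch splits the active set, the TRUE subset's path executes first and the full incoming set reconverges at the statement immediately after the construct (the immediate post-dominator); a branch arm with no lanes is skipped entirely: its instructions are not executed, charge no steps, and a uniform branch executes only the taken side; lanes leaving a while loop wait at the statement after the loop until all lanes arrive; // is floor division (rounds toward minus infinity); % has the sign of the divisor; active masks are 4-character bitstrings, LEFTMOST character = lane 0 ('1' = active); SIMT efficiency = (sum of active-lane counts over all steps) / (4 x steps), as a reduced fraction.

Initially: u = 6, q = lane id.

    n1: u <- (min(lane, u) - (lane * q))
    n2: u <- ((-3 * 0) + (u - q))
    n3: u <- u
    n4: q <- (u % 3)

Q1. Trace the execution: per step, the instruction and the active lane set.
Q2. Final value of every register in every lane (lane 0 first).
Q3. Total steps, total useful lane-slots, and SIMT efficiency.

step 0: u <- (min(lane, u) - (lane * q)) 1111
step 1: u <- ((-3 * 0) + (u - q))    1111
step 2: u <- u                       1111
step 3: q <- (u % 3)                 1111

Answer: 4 steps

u: 0,-1,-4,-9
q: 0,2,2,0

steps = 4; useful = 16; efficiency = 16/16 = 1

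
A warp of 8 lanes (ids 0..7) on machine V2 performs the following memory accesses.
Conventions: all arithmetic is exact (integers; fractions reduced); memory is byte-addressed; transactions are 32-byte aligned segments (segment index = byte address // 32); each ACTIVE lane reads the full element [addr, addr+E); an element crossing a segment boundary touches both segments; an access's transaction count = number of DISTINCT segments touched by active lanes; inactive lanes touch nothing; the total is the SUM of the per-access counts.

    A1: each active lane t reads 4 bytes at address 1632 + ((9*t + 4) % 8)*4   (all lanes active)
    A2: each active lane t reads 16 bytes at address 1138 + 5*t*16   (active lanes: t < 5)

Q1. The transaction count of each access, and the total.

A1: 1 transaction
A2: 8 transactions

Answer: 1,8; total 9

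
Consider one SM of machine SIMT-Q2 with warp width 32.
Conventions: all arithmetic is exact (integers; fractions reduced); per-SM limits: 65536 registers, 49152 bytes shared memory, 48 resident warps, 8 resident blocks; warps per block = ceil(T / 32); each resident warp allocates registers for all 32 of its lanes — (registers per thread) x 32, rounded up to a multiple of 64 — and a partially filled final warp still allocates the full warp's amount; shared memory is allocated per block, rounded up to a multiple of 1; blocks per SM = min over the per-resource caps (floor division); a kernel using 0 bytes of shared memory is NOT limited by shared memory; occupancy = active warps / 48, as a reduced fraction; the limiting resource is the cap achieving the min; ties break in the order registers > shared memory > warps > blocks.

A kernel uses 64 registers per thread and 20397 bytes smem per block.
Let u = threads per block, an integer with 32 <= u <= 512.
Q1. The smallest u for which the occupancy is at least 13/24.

Answer: u = 385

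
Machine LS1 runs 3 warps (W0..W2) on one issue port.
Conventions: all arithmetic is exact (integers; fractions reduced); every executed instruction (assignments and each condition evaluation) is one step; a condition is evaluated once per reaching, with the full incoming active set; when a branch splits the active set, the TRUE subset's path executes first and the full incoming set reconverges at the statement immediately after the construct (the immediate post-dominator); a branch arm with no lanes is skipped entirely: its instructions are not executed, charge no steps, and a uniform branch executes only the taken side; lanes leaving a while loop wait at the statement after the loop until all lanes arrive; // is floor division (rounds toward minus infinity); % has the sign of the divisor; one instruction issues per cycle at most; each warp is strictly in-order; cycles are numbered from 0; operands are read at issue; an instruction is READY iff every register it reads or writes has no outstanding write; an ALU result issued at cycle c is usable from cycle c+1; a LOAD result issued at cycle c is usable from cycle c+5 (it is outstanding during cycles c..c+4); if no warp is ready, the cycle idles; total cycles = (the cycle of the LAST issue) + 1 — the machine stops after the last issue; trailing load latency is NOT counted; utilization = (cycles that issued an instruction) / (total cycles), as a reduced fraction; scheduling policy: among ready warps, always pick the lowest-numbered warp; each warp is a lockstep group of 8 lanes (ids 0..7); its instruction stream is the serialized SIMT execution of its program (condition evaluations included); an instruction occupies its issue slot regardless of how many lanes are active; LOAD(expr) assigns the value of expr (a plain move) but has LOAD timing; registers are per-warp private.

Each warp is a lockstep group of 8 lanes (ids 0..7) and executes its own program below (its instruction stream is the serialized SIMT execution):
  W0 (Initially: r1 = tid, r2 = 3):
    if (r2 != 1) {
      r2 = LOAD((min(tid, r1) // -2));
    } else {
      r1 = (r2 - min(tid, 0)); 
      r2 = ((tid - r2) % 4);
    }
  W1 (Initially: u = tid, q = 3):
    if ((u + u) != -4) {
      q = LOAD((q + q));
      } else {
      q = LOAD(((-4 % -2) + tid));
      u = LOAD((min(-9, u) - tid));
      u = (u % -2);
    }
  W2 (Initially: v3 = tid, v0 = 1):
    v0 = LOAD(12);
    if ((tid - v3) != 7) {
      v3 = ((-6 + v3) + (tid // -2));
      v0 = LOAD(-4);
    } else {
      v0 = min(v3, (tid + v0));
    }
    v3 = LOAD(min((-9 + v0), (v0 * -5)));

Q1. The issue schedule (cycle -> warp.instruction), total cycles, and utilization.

cycle 0: W0.I0
cycle 1: W0.I1
cycle 2: W1.I0
cycle 3: W1.I1
cycle 4: W2.I0
cycle 5: W2.I1
cycle 6: W2.I2
cycle 7: idle
cycle 8: idle
cycle 9: W2.I3
cycle 10: idle
cycle 11: idle
cycle 12: idle
cycle 13: idle
cycle 14: W2.I4

Answer: 15 cycles, utilization 3/5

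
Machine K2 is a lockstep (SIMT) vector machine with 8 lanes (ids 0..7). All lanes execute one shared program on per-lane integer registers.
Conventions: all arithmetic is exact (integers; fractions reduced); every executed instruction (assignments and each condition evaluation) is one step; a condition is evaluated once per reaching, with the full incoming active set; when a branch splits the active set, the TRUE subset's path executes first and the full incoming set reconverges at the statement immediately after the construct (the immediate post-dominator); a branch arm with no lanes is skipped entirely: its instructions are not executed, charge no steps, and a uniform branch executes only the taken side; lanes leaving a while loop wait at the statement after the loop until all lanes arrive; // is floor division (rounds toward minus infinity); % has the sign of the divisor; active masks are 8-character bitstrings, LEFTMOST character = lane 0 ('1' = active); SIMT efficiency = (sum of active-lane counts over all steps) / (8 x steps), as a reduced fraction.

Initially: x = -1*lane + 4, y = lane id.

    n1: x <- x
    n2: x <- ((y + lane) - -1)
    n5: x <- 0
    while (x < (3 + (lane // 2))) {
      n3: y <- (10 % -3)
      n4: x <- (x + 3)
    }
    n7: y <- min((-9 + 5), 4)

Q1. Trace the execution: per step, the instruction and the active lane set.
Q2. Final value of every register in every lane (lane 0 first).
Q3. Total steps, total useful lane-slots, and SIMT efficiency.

step 0: x <- x                       11111111
step 1: x <- ((y + lane) - -1)       11111111
step 2: x <- 0                       11111111
step 3: eval (x < (3 + (lane // 2))) 11111111
step 4: y <- (10 % -3)               11111111
step 5: x <- (x + 3)                 11111111
step 6: eval (x < (3 + (lane // 2))) 11111111
step 7: y <- (10 % -3)               00111111
step 8: x <- (x + 3)                 00111111
step 9: eval (x < (3 + (lane // 2))) 00111111
step 10: y <- min((-9 + 5), 4)        11111111

Answer: 11 steps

x: 3,3,6,6,6,6,6,6
y: -4,-4,-4,-4,-4,-4,-4,-4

steps = 11; useful = 82; efficiency = 82/88 = 41/44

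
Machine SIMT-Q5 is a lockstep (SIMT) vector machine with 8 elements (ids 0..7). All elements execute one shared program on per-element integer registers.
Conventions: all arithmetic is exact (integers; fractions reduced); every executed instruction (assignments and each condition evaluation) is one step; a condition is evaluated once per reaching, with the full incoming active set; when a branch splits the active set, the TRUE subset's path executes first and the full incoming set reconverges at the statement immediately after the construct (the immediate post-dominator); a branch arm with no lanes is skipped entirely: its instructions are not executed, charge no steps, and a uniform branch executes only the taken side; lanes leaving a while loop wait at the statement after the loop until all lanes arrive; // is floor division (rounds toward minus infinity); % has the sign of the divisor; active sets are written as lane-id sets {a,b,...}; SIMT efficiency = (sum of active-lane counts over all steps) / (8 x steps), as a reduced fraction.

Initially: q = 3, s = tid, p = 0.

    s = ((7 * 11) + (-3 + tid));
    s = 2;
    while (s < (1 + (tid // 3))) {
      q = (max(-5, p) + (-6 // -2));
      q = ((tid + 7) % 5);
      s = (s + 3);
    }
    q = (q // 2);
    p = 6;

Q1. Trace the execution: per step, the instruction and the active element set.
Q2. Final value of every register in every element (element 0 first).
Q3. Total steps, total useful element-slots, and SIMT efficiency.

step 0: s <- ((7 * 11) + (-3 + tid)) {0,1,2,3,4,5,6,7}
step 1: s <- 2                       {0,1,2,3,4,5,6,7}
step 2: eval (s < (1 + (tid // 3)))  {0,1,2,3,4,5,6,7}
step 3: q <- (max(-5, p) + (-6 // -2)) {6,7}
step 4: q <- ((tid + 7) % 5)         {6,7}
step 5: s <- (s + 3)                 {6,7}
step 6: eval (s < (1 + (tid // 3)))  {6,7}
step 7: q <- (q // 2)                {0,1,2,3,4,5,6,7}
step 8: p <- 6                       {0,1,2,3,4,5,6,7}

Answer: 9 steps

q: 1,1,1,1,1,1,1,2
s: 2,2,2,2,2,2,5,5
p: 6,6,6,6,6,6,6,6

steps = 9; useful = 48; efficiency = 48/72 = 2/3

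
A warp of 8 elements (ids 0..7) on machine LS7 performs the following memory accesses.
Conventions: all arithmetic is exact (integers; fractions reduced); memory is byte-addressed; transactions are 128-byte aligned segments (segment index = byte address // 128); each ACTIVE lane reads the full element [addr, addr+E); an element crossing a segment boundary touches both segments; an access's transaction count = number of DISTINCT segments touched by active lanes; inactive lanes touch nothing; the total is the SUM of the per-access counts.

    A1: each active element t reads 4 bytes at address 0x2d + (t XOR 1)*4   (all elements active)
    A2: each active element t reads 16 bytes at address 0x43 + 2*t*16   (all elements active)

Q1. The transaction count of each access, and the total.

A1: 1 transaction
A2: 3 transactions

Answer: 1,3; total 4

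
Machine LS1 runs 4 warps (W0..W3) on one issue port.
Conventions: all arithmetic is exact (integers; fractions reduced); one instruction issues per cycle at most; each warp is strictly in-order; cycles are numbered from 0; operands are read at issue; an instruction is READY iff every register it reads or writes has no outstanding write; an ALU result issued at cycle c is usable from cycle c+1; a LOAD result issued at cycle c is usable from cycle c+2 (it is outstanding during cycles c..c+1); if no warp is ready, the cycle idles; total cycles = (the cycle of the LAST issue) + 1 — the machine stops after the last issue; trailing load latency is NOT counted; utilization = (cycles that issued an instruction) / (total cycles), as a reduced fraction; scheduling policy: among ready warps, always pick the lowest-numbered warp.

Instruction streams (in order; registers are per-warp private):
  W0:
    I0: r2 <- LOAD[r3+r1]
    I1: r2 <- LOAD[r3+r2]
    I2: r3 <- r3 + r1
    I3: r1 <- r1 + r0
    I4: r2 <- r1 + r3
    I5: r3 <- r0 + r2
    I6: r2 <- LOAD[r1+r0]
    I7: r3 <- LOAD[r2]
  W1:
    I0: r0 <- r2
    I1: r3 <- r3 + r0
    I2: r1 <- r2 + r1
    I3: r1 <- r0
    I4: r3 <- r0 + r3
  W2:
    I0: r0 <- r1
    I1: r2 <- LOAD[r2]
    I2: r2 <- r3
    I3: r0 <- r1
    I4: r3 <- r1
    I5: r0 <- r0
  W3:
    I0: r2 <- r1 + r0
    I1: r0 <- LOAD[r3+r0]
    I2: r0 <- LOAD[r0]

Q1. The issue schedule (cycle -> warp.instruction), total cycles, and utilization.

cycle 0: W0.I0
cycle 1: W1.I0
cycle 2: W0.I1
cycle 3: W0.I2
cycle 4: W0.I3
cycle 5: W0.I4
cycle 6: W0.I5
cycle 7: W0.I6
cycle 8: W1.I1
cycle 9: W0.I7
cycle 10: W1.I2
cycle 11: W1.I3
cycle 12: W1.I4
cycle 13: W2.I0
cycle 14: W2.I1
cycle 15: W3.I0
cycle 16: W2.I2
cycle 17: W2.I3
cycle 18: W2.I4
cycle 19: W2.I5
cycle 20: W3.I1
cycle 21: idle
cycle 22: W3.I2

Answer: 23 cycles, utilization 22/23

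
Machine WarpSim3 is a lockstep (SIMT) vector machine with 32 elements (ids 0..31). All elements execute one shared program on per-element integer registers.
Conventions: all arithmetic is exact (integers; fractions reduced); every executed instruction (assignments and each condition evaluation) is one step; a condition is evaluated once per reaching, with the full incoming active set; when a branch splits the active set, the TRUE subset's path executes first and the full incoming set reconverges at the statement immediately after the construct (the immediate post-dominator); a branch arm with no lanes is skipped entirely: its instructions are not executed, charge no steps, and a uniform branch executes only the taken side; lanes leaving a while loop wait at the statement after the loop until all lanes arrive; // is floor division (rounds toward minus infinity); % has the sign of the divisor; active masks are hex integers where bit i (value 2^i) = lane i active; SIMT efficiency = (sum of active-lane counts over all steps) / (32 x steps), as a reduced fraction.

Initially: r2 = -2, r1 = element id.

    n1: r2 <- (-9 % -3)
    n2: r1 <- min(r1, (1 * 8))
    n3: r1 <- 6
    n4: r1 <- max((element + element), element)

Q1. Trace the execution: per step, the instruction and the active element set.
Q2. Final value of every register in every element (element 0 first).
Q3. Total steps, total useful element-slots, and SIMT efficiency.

step 0: r2 <- (-9 % -3)              0xffffffff
step 1: r1 <- min(r1, (1 * 8))       0xffffffff
step 2: r1 <- 6                      0xffffffff
step 3: r1 <- max((element + element), element) 0xffffffff

Answer: 4 steps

r2: 0,0,0,0,0,0,0,0,0,0,0,0,0,0,0,0,0,0,0,0,0,0,0,0,0,0,0,0,0,0,0,0
r1: 0,2,4,6,8,10,12,14,16,18,20,22,24,26,28,30,32,34,36,38,40,42,44,46,48,50,52,54,56,58,60,62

steps = 4; useful = 128; efficiency = 128/128 = 1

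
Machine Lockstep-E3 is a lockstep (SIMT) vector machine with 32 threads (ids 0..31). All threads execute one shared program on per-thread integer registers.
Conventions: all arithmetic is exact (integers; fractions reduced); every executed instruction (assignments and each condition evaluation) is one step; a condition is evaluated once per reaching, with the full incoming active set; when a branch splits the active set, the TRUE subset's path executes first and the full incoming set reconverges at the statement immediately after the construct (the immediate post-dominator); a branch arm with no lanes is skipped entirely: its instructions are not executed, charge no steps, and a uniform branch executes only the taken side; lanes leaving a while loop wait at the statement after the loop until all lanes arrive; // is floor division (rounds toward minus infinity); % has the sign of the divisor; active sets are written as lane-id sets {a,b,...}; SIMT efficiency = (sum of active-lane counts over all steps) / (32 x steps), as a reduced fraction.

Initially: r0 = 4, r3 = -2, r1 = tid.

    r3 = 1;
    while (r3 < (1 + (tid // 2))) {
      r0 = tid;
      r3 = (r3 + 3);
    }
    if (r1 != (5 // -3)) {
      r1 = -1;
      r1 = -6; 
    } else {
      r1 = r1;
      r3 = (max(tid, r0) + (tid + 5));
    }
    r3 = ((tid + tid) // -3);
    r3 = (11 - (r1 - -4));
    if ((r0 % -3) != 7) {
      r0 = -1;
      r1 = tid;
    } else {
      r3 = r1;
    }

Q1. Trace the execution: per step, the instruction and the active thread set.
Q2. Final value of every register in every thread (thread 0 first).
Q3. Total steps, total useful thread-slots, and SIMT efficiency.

step 0: r3 <- 1                      {0,1,2,3,4,5,6,7,8,9,10,11,12,13,14,15,16,17,18,19,20,21,22,23,24,25,26,27,28,29,30,31}
step 1: eval (r3 < (1 + (tid // 2))) {0,1,2,3,4,5,6,7,8,9,10,11,12,13,14,15,16,17,18,19,20,21,22,23,24,25,26,27,28,29,30,31}
step 2: r0 <- tid                    {2,3,4,5,6,7,8,9,10,11,12,13,14,15,16,17,18,19,20,21,22,23,24,25,26,27,28,29,30,31}
step 3: r3 <- (r3 + 3)               {2,3,4,5,6,7,8,9,10,11,12,13,14,15,16,17,18,19,20,21,22,23,24,25,26,27,28,29,30,31}
step 4: eval (r3 < (1 + (tid // 2))) {2,3,4,5,6,7,8,9,10,11,12,13,14,15,16,17,18,19,20,21,22,23,24,25,26,27,28,29,30,31}
step 5: r0 <- tid                    {8,9,10,11,12,13,14,15,16,17,18,19,20,21,22,23,24,25,26,27,28,29,30,31}
step 6: r3 <- (r3 + 3)               {8,9,10,11,12,13,14,15,16,17,18,19,20,21,22,23,24,25,26,27,28,29,30,31}
step 7: eval (r3 < (1 + (tid // 2))) {8,9,10,11,12,13,14,15,16,17,18,19,20,21,22,23,24,25,26,27,28,29,30,31}
step 8: r0 <- tid                    {14,15,16,17,18,19,20,21,22,23,24,25,26,27,28,29,30,31}
step 9: r3 <- (r3 + 3)               {14,15,16,17,18,19,20,21,22,23,24,25,26,27,28,29,30,31}
step 10: eval (r3 < (1 + (tid // 2))) {14,15,16,17,18,19,20,21,22,23,24,25,26,27,28,29,30,31}
step 11: r0 <- tid                    {20,21,22,23,24,25,26,27,28,29,30,31}
step 12: r3 <- (r3 + 3)               {20,21,22,23,24,25,26,27,28,29,30,31}
step 13: eval (r3 < (1 + (tid // 2))) {20,21,22,23,24,25,26,27,28,29,30,31}
step 14: r0 <- tid                    {26,27,28,29,30,31}
step 15: r3 <- (r3 + 3)               {26,27,28,29,30,31}
step 16: eval (r3 < (1 + (tid // 2))) {26,27,28,29,30,31}
step 17: eval (r1 != (5 // -3))       {0,1,2,3,4,5,6,7,8,9,10,11,12,13,14,15,16,17,18,19,20,21,22,23,24,25,26,27,28,29,30,31}
step 18: r1 <- -1                     {0,1,2,3,4,5,6,7,8,9,10,11,12,13,14,15,16,17,18,19,20,21,22,23,24,25,26,27,28,29,30,31}
step 19: r1 <- -6                     {0,1,2,3,4,5,6,7,8,9,10,11,12,13,14,15,16,17,18,19,20,21,22,23,24,25,26,27,28,29,30,31}
step 20: r3 <- ((tid + tid) // -3)    {0,1,2,3,4,5,6,7,8,9,10,11,12,13,14,15,16,17,18,19,20,21,22,23,24,25,26,27,28,29,30,31}
step 21: r3 <- (11 - (r1 - -4))       {0,1,2,3,4,5,6,7,8,9,10,11,12,13,14,15,16,17,18,19,20,21,22,23,24,25,26,27,28,29,30,31}
step 22: eval ((r0 % -3) != 7)        {0,1,2,3,4,5,6,7,8,9,10,11,12,13,14,15,16,17,18,19,20,21,22,23,24,25,26,27,28,29,30,31}
step 23: r0 <- -1                     {0,1,2,3,4,5,6,7,8,9,10,11,12,13,14,15,16,17,18,19,20,21,22,23,24,25,26,27,28,29,30,31}
step 24: r1 <- tid                    {0,1,2,3,4,5,6,7,8,9,10,11,12,13,14,15,16,17,18,19,20,21,22,23,24,25,26,27,28,29,30,31}

Answer: 25 steps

r0: -1,-1,-1,-1,-1,-1,-1,-1,-1,-1,-1,-1,-1,-1,-1,-1,-1,-1,-1,-1,-1,-1,-1,-1,-1,-1,-1,-1,-1,-1,-1,-1
r3: 13,13,13,13,13,13,13,13,13,13,13,13,13,13,13,13,13,13,13,13,13,13,13,13,13,13,13,13,13,13,13,13
r1: 0,1,2,3,4,5,6,7,8,9,10,11,12,13,14,15,16,17,18,19,20,21,22,23,24,25,26,27,28,29,30,31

steps = 25; useful = 590; efficiency = 590/800 = 59/80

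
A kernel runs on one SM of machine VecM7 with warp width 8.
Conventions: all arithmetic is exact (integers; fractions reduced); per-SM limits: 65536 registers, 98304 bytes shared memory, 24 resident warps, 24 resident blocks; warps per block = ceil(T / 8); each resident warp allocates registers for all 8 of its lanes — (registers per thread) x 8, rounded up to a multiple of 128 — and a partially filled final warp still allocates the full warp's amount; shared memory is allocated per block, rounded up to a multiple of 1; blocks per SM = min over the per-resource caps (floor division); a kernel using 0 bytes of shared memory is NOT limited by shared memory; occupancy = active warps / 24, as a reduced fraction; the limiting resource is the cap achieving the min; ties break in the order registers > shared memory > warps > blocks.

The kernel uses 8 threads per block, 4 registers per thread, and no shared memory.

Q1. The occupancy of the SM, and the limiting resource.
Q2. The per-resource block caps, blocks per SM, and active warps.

Answer: occupancy 1, limited by warps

registers: 512 blocks
shared memory: no limit (kernel uses none)
warps: 24 blocks
blocks: 24 blocks

Answer: 24 blocks, 24 active warps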